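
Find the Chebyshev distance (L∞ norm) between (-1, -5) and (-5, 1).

max(|x_i - y_i|) = max(|-1 - (-5)|, |-5 - 1|) = max(4, 6) = 6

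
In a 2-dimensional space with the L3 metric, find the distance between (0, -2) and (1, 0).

(Σ|x_i - y_i|^3)^(1/3) = (|0 - 1|^3 + |-2 - 0|^3)^(1/3)
= (1^3 + 2^3)^(1/3) = (1 + 8)^(1/3) = (9)^(1/3) ≈ 2.0801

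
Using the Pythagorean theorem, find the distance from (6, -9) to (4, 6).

√(Σ(x_i - y_i)²) = √((6 - 4)² + (-9 - 6)²)
= √(2² + (-15)²) = √(4 + 225) = √229 ≈ 15.1327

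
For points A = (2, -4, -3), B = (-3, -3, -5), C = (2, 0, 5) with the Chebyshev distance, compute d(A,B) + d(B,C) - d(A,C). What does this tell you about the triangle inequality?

d(A,B) = max(5, 1, 2) = 5, d(B,C) = max(5, 3, 10) = 10, d(A,C) = max(0, 4, 8) = 8.
d(A,B) + d(B,C) - d(A,C) = 5 + 10 - 8 = 15 - 8 = 7. This is ≥ 0, so the triangle inequality holds for these points.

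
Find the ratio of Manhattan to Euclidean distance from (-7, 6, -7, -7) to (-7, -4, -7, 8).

L1 = |-7 - (-7)| + |6 - (-4)| + |-7 - (-7)| + |-7 - 8| = 0 + 10 + 0 + 15 = 25
L2 = √(0² + 10² + 0² + 15²) = √325 ≈ 18.0278
L1 ≥ L2 always (equality iff movement is along one axis); L1 > L2 here.
Ratio L1/L2 = 25/√325 ≈ 1.3868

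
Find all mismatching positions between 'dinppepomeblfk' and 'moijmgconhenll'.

Differing positions: 1, 2, 3, 4, 5, 6, 7, 9, 10, 11, 12, 13, 14. Hamming distance = 13.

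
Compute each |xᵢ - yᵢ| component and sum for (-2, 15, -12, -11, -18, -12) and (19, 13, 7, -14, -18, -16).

Σ|x_i - y_i| = |-2 - 19| + |15 - 13| + |-12 - 7| + |-11 - (-14)| + |-18 - (-18)| + |-12 - (-16)| = 21 + 2 + 19 + 3 + 0 + 4 = 49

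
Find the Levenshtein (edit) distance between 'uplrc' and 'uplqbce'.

Let D[i][j] be the edit distance between the first i characters of 'uplrc' and the first j characters of 'uplqbce', with D[i][0] = i, D[0][j] = j, and D[i][j] = D[i-1][j-1] if the characters match, else 1 + min(D[i-1][j], D[i][j-1], D[i-1][j-1]). Filling the table (rows: prefixes of 'uplrc', columns: prefixes of 'uplqbce'):
     ε  u  p  l  q  b  c  e
  ε  0  1  2  3  4  5  6  7
  u  1  0  1  2  3  4  5  6
  p  2  1  0  1  2  3  4  5
  l  3  2  1  0  1  2  3  4
  r  4  3  2  1  1  2  3  4
  c  5  4  3  2  2  2  2  3
The bottom-right entry gives D[5][7] = 3, so no sequence of fewer than 3 edits works. Backtracking through the table gives one optimal edit sequence (3 edits):
  uplrc → uplqrc (ins q @4)
  uplqrc → uplqbc (sub r→b @5)
  uplqbc → uplqbce (ins e @7)
Edit distance = 3.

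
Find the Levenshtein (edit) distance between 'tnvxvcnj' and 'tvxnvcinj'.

Let D[i][j] be the edit distance between the first i characters of 'tnvxvcnj' and the first j characters of 'tvxnvcinj', with D[i][0] = i, D[0][j] = j, and D[i][j] = D[i-1][j-1] if the characters match, else 1 + min(D[i-1][j], D[i][j-1], D[i-1][j-1]). Filling the table (rows: prefixes of 'tnvxvcnj', columns: prefixes of 'tvxnvcinj'):
     ε  t  v  x  n  v  c  i  n  j
  ε  0  1  2  3  4  5  6  7  8  9
  t  1  0  1  2  3  4  5  6  7  8
  n  2  1  1  2  2  3  4  5  6  7
  v  3  2  1  2  3  2  3  4  5  6
  x  4  3  2  1  2  3  3  4  5  6
  v  5  4  3  2  2  2  3  4  5  6
  c  6  5  4  3  3  3  2  3  4  5
  n  7  6  5  4  3  4  3  3  3  4
  j  8  7  6  5  4  4  4  4  4  3
The bottom-right entry gives D[8][9] = 3, so no sequence of fewer than 3 edits works. Backtracking through the table gives one optimal edit sequence (3 edits):
  tnvxvcnj → tvxvcnj (del n @2)
  tvxvcnj → tvxnvcnj (ins n @4)
  tvxnvcnj → tvxnvcinj (ins i @7)
Edit distance = 3.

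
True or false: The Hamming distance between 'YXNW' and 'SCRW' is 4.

Differing positions: 1, 2, 3. Hamming distance = 3, so the claim that d_H = 4 is false.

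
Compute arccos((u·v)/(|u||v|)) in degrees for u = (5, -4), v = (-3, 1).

With u = (5, -4), v = (-3, 1):
u·v = 5·(-3) + (-4)·1 = (-15) + (-4) = -19.
|u| = √(5² + (-4)²) = √41, |v| = √((-3)² + 1²) = √10, so |u||v| = √(41·10) = √410.
cos θ = (u·v)/(|u||v|) = -19/√410 ≈ -0.938343
θ = arccos(-0.938343) ≈ 159.78°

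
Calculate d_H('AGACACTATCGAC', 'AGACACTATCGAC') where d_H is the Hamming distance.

Differing positions: none. Hamming distance = 0.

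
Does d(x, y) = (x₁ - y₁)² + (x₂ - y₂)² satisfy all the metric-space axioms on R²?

No. The squared Euclidean distance fails the triangle inequality. Counterexample: x = (0, 0), y = (5, 2), z = (10, 4). d(x,z) = 10² + 4² = 116, but d(x,y) + d(y,z) = (5² + 2²) + (5² + 2²) = 29 + 29 = 58. Since 116 > 58, the triangle inequality is violated. (Note: √d, the ordinary Euclidean distance, IS a metric.)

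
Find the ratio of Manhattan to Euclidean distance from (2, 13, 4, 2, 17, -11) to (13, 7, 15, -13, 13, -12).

L1 = |2 - 13| + |13 - 7| + |4 - 15| + |2 - (-13)| + |17 - 13| + |-11 - (-12)| = 11 + 6 + 11 + 15 + 4 + 1 = 48
L2 = √(11² + 6² + 11² + 15² + 4² + 1²) = √520 ≈ 22.8035
L1 ≥ L2 always (equality iff movement is along one axis); L1 > L2 here.
Ratio L1/L2 = 48/√520 ≈ 2.1049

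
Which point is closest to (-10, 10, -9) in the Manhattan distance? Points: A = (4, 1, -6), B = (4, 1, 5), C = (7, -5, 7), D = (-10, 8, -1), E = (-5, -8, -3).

Distances: d(A) = 26, d(B) = 37, d(C) = 48, d(D) = 10, d(E) = 29. Nearest: D = (-10, 8, -1) with distance 10.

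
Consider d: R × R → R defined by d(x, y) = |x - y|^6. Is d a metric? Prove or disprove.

No. d(x,y) = |x-y|^6 fails the triangle inequality since p = 6 > 1. Counterexample: x = 1, y = 9, z = 12. d(x,z) = |1 - 12|^6 = 11^6 = 1771561, but d(x,y) + d(y,z) = 8^6 + 3^6 = 262144 + 729 = 262873. Since 1771561 > 262873, the triangle inequality is violated.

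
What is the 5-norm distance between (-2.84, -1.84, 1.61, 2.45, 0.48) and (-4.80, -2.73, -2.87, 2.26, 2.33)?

(Σ|x_i - y_i|^5)^(1/5) = (|-2.84 - (-4.8)|^5 + |-1.84 - (-2.73)|^5 + |1.61 - (-2.87)|^5 + |2.45 - 2.26|^5 + |0.48 - 2.33|^5)^(1/5)
= (1.96^5 + 0.89^5 + 4.48^5 + 0.19^5 + 1.85^5)^(1/5) ≈ (28.9255 + 0.5584 + 1804.6379 + 0.0002 + 21.67)^(1/5) = (1855.792)^(1/5) ≈ 4.5051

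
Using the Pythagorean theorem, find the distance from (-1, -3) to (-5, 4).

√(Σ(x_i - y_i)²) = √((-1 - (-5))² + (-3 - 4)²)
= √(4² + (-7)²) = √(16 + 49) = √65 ≈ 8.0623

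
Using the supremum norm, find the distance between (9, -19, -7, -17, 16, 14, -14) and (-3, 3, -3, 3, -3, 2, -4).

max(|x_i - y_i|) = max(|9 - (-3)|, |-19 - 3|, |-7 - (-3)|, |-17 - 3|, |16 - (-3)|, |14 - 2|, |-14 - (-4)|) = max(12, 22, 4, 20, 19, 12, 10) = 22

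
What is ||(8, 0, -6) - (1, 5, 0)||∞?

max(|x_i - y_i|) = max(|8 - 1|, |0 - 5|, |-6 - 0|) = max(7, 5, 6) = 7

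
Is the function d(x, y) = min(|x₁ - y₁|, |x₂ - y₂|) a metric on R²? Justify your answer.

No. d fails identity of indiscernibles: take x = (5, 0) and y = (5, 5). Then d(x,y) = min(|5 - 5|, |0 - 5|) = min(0, 5) = 0, yet x ≠ y.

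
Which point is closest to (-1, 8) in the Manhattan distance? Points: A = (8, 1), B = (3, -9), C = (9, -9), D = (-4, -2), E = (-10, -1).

Distances: d(A) = 16, d(B) = 21, d(C) = 27, d(D) = 13, d(E) = 18. Nearest: D = (-4, -2) with distance 13.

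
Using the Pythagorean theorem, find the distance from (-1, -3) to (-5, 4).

√(Σ(x_i - y_i)²) = √((-1 - (-5))² + (-3 - 4)²)
= √(4² + (-7)²) = √(16 + 49) = √65 ≈ 8.0623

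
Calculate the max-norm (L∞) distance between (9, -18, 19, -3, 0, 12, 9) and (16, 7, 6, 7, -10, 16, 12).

max(|x_i - y_i|) = max(|9 - 16|, |-18 - 7|, |19 - 6|, |-3 - 7|, |0 - (-10)|, |12 - 16|, |9 - 12|) = max(7, 25, 13, 10, 10, 4, 3) = 25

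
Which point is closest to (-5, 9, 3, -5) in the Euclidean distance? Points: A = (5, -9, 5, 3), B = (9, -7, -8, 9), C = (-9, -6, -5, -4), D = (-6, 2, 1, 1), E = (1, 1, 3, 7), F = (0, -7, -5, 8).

Distances: d(A) ≈ 22.1811, d(B) ≈ 27.7308, d(C) ≈ 17.4929, d(D) ≈ 9.4868, d(E) ≈ 15.6205, d(F) ≈ 22.6716. Nearest: D = (-6, 2, 1, 1) with distance 9.4868.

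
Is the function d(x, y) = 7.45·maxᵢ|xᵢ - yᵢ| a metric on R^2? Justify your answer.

Yes. The L∞ (Chebyshev) norm induces a metric on R^2, and multiplying a metric by a positive constant 7.45 > 0 preserves all four axioms: non-negativity (7.45·||x-y|| ≥ 0), identity (7.45·||x-y|| = 0 ⟺ ||x-y|| = 0 ⟺ x = y), symmetry (||x-y|| = ||y-x||), and the triangle inequality (7.45·||x-z|| ≤ 7.45·||x-y|| + 7.45·||y-z||). So d is a metric.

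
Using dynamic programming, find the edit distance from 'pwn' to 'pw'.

Let D[i][j] be the edit distance between the first i characters of 'pwn' and the first j characters of 'pw', with D[i][0] = i, D[0][j] = j, and D[i][j] = D[i-1][j-1] if the characters match, else 1 + min(D[i-1][j], D[i][j-1], D[i-1][j-1]). Filling the table (rows: prefixes of 'pwn', columns: prefixes of 'pw'):
     ε  p  w
  ε  0  1  2
  p  1  0  1
  w  2  1  0
  n  3  2  1
The bottom-right entry gives D[3][2] = 1, so no sequence of fewer than 1 edit works. Backtracking through the table gives one optimal edit sequence (1 edit):
  pwn → pw (del n @3)
Edit distance = 1.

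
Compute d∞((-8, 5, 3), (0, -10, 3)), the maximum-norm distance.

max(|x_i - y_i|) = max(|-8 - 0|, |5 - (-10)|, |3 - 3|) = max(8, 15, 0) = 15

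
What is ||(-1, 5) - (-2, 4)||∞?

max(|x_i - y_i|) = max(|-1 - (-2)|, |5 - 4|) = max(1, 1) = 1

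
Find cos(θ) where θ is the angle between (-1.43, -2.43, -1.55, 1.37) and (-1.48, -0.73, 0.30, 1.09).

With u = (-1.43, -2.43, -1.55, 1.37), v = (-1.48, -0.73, 0.30, 1.09):
u·v = (-1.43)·(-1.48) + (-2.43)·(-0.73) + (-1.55)·0.3 + 1.37·1.09 = 2.1164 + 1.7739 + (-0.465) + 1.4933 = 4.9186.
|u| = √((-1.43)² + (-2.43)² + (-1.55)² + 1.37²) = √(2.0449 + 5.9049 + 2.4025 + 1.8769) = √12.2292, |v| = √((-1.48)² + (-0.73)² + 0.3² + 1.09²) = √(2.1904 + 0.5329 + 0.09 + 1.1881) = √4.0014.
cos θ = (u·v)/(|u||v|) = 4.9186/(√12.2292·√4.0014) ≈ 0.7031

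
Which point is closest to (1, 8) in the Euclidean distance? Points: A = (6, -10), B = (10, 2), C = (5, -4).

Distances: d(A) ≈ 18.6815, d(B) ≈ 10.8167, d(C) ≈ 12.6491. Nearest: B = (10, 2) with distance 10.8167.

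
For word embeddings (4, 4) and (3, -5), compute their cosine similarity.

With u = (4, 4), v = (3, -5):
u·v = 4·3 + 4·(-5) = 12 + (-20) = -8.
|u| = √(4² + 4²) = √32, |v| = √(3² + (-5)²) = √34, so |u||v| = √(32·34) = √1088.
cos θ = (u·v)/(|u||v|) = -8/√1088 ≈ -0.2425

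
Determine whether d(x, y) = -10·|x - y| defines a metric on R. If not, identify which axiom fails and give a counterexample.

No. With c = -10 < 0, d fails non-negativity: d(9, 18) = -10·|9 - 18| = -10·9 = -90 < 0.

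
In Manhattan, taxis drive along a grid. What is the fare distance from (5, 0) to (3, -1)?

Σ|x_i - y_i| = |5 - 3| + |0 - (-1)| = 2 + 1 = 3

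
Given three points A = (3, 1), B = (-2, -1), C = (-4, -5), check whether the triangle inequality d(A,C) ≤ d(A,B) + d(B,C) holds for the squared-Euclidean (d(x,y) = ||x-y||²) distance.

d(A,B) = 5² + 2² = 29, d(B,C) = 2² + 4² = 20, d(A,C) = 7² + 6² = 85.
d(A,C) = 85 > 29 + 20 = 49. Triangle inequality is VIOLATED. (Squared-Euclidean is not a metric — this is a counterexample.)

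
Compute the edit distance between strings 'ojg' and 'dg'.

Let D[i][j] be the edit distance between the first i characters of 'ojg' and the first j characters of 'dg', with D[i][0] = i, D[0][j] = j, and D[i][j] = D[i-1][j-1] if the characters match, else 1 + min(D[i-1][j], D[i][j-1], D[i-1][j-1]). Filling the table (rows: prefixes of 'ojg', columns: prefixes of 'dg'):
     ε  d  g
  ε  0  1  2
  o  1  1  2
  j  2  2  2
  g  3  3  2
The bottom-right entry gives D[3][2] = 2, so no sequence of fewer than 2 edits works. Backtracking through the table gives one optimal edit sequence (2 edits):
  ojg → jg (del o @1)
  jg → dg (sub j→d @1)
Edit distance = 2.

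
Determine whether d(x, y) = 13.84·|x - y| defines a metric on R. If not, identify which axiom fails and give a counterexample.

Yes. Since |x - y| is a metric on R and 13.84 > 0, the positive scalar multiple 13.84·|x - y| is also a metric: scaling by a positive constant preserves non-negativity, identity (d=0 ⟺ |x-y|=0 ⟺ x=y), symmetry, and the triangle inequality.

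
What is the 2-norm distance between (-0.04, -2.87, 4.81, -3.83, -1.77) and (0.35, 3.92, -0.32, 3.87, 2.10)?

(Σ|x_i - y_i|^2)^(1/2) = (|-0.04 - 0.35|^2 + |-2.87 - 3.92|^2 + |4.81 - (-0.32)|^2 + |-3.83 - 3.87|^2 + |-1.77 - 2.1|^2)^(1/2)
= (0.39^2 + 6.79^2 + 5.13^2 + 7.7^2 + 3.87^2)^(1/2) = (0.1521 + 46.1041 + 26.3169 + 59.29 + 14.9769)^(1/2) = (146.84)^(1/2) ≈ 12.1178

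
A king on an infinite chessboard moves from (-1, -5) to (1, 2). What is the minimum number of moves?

max(|x_i - y_i|) = max(|-1 - 1|, |-5 - 2|) = max(2, 7) = 7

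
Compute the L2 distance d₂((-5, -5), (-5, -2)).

√(Σ(x_i - y_i)²) = √((-5 - (-5))² + (-5 - (-2))²)
= √(0² + (-3)²) = √(0 + 9) = √9 = 3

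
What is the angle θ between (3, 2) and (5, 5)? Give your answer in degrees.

With u = (3, 2), v = (5, 5):
u·v = 3·5 + 2·5 = 15 + 10 = 25.
|u| = √(3² + 2²) = √13, |v| = √(5² + 5²) = √50, so |u||v| = √(13·50) = √650.
cos θ = (u·v)/(|u||v|) = 25/√650 ≈ 0.980581
θ = arccos(0.980581) ≈ 11.31°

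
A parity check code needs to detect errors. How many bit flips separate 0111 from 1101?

Differing positions: 1, 3. Hamming distance = 2.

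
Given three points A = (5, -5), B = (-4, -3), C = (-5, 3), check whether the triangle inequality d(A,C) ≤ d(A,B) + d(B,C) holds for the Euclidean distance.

d(A,B) = √(9² + 2²) = √85 ≈ 9.2195, d(B,C) = √(1² + 6²) = √37 ≈ 6.0828, d(A,C) = √(10² + 8²) = √164 ≈ 12.8062.
d(A,C) ≈ 12.8062 ≤ 9.2195 + 6.0828 = 15.3023. Triangle inequality is satisfied.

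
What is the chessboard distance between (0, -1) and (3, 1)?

max(|x_i - y_i|) = max(|0 - 3|, |-1 - 1|) = max(3, 2) = 3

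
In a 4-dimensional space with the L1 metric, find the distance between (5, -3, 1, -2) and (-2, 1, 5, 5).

Σ|x_i - y_i| = |5 - (-2)| + |-3 - 1| + |1 - 5| + |-2 - 5| = 7 + 4 + 4 + 7 = 22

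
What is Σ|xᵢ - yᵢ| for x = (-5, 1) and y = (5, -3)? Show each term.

Σ|x_i - y_i| = |-5 - 5| + |1 - (-3)| = 10 + 4 = 14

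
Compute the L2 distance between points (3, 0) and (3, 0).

(Σ|x_i - y_i|^2)^(1/2) = (|3 - 3|^2 + |0 - 0|^2)^(1/2)
= (0^2 + 0^2)^(1/2) = (0 + 0)^(1/2) = (0)^(1/2) = 0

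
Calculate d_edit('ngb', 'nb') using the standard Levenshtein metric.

Let D[i][j] be the edit distance between the first i characters of 'ngb' and the first j characters of 'nb', with D[i][0] = i, D[0][j] = j, and D[i][j] = D[i-1][j-1] if the characters match, else 1 + min(D[i-1][j], D[i][j-1], D[i-1][j-1]). Filling the table (rows: prefixes of 'ngb', columns: prefixes of 'nb'):
     ε  n  b
  ε  0  1  2
  n  1  0  1
  g  2  1  1
  b  3  2  1
The bottom-right entry gives D[3][2] = 1, so no sequence of fewer than 1 edit works. Backtracking through the table gives one optimal edit sequence (1 edit):
  ngb → nb (del g @2)
Edit distance = 1.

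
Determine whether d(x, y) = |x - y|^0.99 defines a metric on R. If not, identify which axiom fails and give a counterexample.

Yes. With 0 < p = 0.99 ≤ 1, d(x,y) = |x-y|^0.99 is a metric on R. Non-negativity and symmetry are immediate; |x-y|^0.99 = 0 ⟺ |x-y| = 0 ⟺ x = y. For the triangle inequality, the function t ↦ t^0.99 is subadditive on [0,∞) when p ≤ 1, so |x-z|^0.99 ≤ (|x-y| + |y-z|)^0.99 ≤ |x-y|^0.99 + |y-z|^0.99.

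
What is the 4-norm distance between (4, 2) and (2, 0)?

(Σ|x_i - y_i|^4)^(1/4) = (|4 - 2|^4 + |2 - 0|^4)^(1/4)
= (2^4 + 2^4)^(1/4) = (16 + 16)^(1/4) = (32)^(1/4) ≈ 2.3784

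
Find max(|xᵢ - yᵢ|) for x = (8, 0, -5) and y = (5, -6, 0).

max(|x_i - y_i|) = max(|8 - 5|, |0 - (-6)|, |-5 - 0|) = max(3, 6, 5) = 6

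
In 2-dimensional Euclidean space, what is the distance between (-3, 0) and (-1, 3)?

√(Σ(x_i - y_i)²) = √((-3 - (-1))² + (0 - 3)²)
= √((-2)² + (-3)²) = √(4 + 9) = √13 ≈ 3.6056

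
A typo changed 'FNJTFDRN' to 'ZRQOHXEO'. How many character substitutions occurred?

Differing positions: 1, 2, 3, 4, 5, 6, 7, 8. Hamming distance = 8.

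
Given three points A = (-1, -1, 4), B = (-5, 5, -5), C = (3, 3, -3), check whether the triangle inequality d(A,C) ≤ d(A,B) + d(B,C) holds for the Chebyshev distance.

d(A,B) = max(4, 6, 9) = 9, d(B,C) = max(8, 2, 2) = 8, d(A,C) = max(4, 4, 7) = 7.
d(A,C) = 7 ≤ 9 + 8 = 17. Triangle inequality is satisfied.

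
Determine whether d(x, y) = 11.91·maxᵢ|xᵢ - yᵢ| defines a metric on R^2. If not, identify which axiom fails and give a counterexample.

Yes. The L∞ (Chebyshev) norm induces a metric on R^2, and multiplying a metric by a positive constant 11.91 > 0 preserves all four axioms: non-negativity (11.91·||x-y|| ≥ 0), identity (11.91·||x-y|| = 0 ⟺ ||x-y|| = 0 ⟺ x = y), symmetry (||x-y|| = ||y-x||), and the triangle inequality (11.91·||x-z|| ≤ 11.91·||x-y|| + 11.91·||y-z||). So d is a metric.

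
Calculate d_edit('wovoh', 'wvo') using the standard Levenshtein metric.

Let D[i][j] be the edit distance between the first i characters of 'wovoh' and the first j characters of 'wvo', with D[i][0] = i, D[0][j] = j, and D[i][j] = D[i-1][j-1] if the characters match, else 1 + min(D[i-1][j], D[i][j-1], D[i-1][j-1]). Filling the table (rows: prefixes of 'wovoh', columns: prefixes of 'wvo'):
     ε  w  v  o
  ε  0  1  2  3
  w  1  0  1  2
  o  2  1  1  1
  v  3  2  1  2
  o  4  3  2  1
  h  5  4  3  2
The bottom-right entry gives D[5][3] = 2, so no sequence of fewer than 2 edits works. Backtracking through the table gives one optimal edit sequence (2 edits):
  wovoh → wvoh (del o @2)
  wvoh → wvo (del h @4)
Edit distance = 2.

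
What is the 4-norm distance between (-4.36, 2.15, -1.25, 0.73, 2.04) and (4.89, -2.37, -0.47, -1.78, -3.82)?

(Σ|x_i - y_i|^4)^(1/4) = (|-4.36 - 4.89|^4 + |2.15 - (-2.37)|^4 + |-1.25 - (-0.47)|^4 + |0.73 - (-1.78)|^4 + |2.04 - (-3.82)|^4)^(1/4)
= (9.25^4 + 4.52^4 + 0.78^4 + 2.51^4 + 5.86^4)^(1/4) ≈ (7320.9414 + 417.4012 + 0.3702 + 39.6913 + 1179.2081)^(1/4) = (8957.6122)^(1/4) ≈ 9.7285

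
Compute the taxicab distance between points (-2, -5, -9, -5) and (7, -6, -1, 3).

Σ|x_i - y_i| = |-2 - 7| + |-5 - (-6)| + |-9 - (-1)| + |-5 - 3| = 9 + 1 + 8 + 8 = 26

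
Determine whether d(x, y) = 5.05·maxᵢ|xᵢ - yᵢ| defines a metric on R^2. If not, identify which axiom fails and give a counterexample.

Yes. The L∞ (Chebyshev) norm induces a metric on R^2, and multiplying a metric by a positive constant 5.05 > 0 preserves all four axioms: non-negativity (5.05·||x-y|| ≥ 0), identity (5.05·||x-y|| = 0 ⟺ ||x-y|| = 0 ⟺ x = y), symmetry (||x-y|| = ||y-x||), and the triangle inequality (5.05·||x-z|| ≤ 5.05·||x-y|| + 5.05·||y-z||). So d is a metric.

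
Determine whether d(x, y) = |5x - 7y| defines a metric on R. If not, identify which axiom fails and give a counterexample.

No. d fails symmetry: d(1, 7) = |5·1 - 7·7| = |-44| = 44, but d(7, 1) = |5·7 - 7·1| = |28| = 28. Since 44 ≠ 28, d(x,y) ≠ d(y,x) in general.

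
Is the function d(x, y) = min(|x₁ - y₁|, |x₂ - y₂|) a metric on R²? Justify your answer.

No. d fails identity of indiscernibles: take x = (4, 0) and y = (4, 6). Then d(x,y) = min(|4 - 4|, |0 - 6|) = min(0, 6) = 0, yet x ≠ y.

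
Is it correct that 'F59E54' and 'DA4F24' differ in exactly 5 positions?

Differing positions: 1, 2, 3, 4, 5. Hamming distance = 5, so the claim is true.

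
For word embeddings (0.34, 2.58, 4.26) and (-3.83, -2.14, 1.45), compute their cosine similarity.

With u = (0.34, 2.58, 4.26), v = (-3.83, -2.14, 1.45):
u·v = 0.34·(-3.83) + 2.58·(-2.14) + 4.26·1.45 = (-1.3022) + (-5.5212) + 6.177 = -0.6464.
|u| = √(0.34² + 2.58² + 4.26²) = √(0.1156 + 6.6564 + 18.1476) = √24.9196, |v| = √((-3.83)² + (-2.14)² + 1.45²) = √(14.6689 + 4.5796 + 2.1025) = √21.351.
cos θ = (u·v)/(|u||v|) = -0.6464/(√24.9196·√21.351) ≈ -0.028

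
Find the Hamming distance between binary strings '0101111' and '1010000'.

Differing positions: 1, 2, 3, 4, 5, 6, 7. Hamming distance = 7.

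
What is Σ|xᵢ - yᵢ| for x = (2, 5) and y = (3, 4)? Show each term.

Σ|x_i - y_i| = |2 - 3| + |5 - 4| = 1 + 1 = 2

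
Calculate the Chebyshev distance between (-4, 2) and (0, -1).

max(|x_i - y_i|) = max(|-4 - 0|, |2 - (-1)|) = max(4, 3) = 4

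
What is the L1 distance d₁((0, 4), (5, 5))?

Σ|x_i - y_i| = |0 - 5| + |4 - 5| = 5 + 1 = 6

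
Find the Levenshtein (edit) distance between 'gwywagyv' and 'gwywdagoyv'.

Let D[i][j] be the edit distance between the first i characters of 'gwywagyv' and the first j characters of 'gwywdagoyv', with D[i][0] = i, D[0][j] = j, and D[i][j] = D[i-1][j-1] if the characters match, else 1 + min(D[i-1][j], D[i][j-1], D[i-1][j-1]). Filling the table (rows: prefixes of 'gwywagyv', columns: prefixes of 'gwywdagoyv'):
     ε  g  w  y  w  d  a  g  o  y  v
  ε  0  1  2  3  4  5  6  7  8  9 10
  g  1  0  1  2  3  4  5  6  7  8  9
  w  2  1  0  1  2  3  4  5  6  7  8
  y  3  2  1  0  1  2  3  4  5  6  7
  w  4  3  2  1  0  1  2  3  4  5  6
  a  5  4  3  2  1  1  1  2  3  4  5
  g  6  5  4  3  2  2  2  1  2  3  4
  y  7  6  5  4  3  3  3  2  2  2  3
  v  8  7  6  5  4  4  4  3  3  3  2
The bottom-right entry gives D[8][10] = 2, so no sequence of fewer than 2 edits works. Backtracking through the table gives one optimal edit sequence (2 edits):
  gwywagyv → gwywdagyv (ins d @5)
  gwywdagyv → gwywdagoyv (ins o @8)
Edit distance = 2.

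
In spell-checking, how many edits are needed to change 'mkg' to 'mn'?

Let D[i][j] be the edit distance between the first i characters of 'mkg' and the first j characters of 'mn', with D[i][0] = i, D[0][j] = j, and D[i][j] = D[i-1][j-1] if the characters match, else 1 + min(D[i-1][j], D[i][j-1], D[i-1][j-1]). Filling the table (rows: prefixes of 'mkg', columns: prefixes of 'mn'):
     ε  m  n
  ε  0  1  2
  m  1  0  1
  k  2  1  1
  g  3  2  2
The bottom-right entry gives D[3][2] = 2, so no sequence of fewer than 2 edits works. Backtracking through the table gives one optimal edit sequence (2 edits):
  mkg → mg (del k @2)
  mg → mn (sub g→n @2)
Edit distance = 2.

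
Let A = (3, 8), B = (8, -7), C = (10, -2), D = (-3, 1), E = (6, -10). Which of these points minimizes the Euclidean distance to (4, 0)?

Distances: d(A) ≈ 8.0623, d(B) ≈ 8.0623, d(C) ≈ 6.3246, d(D) ≈ 7.0711, d(E) ≈ 10.198. Nearest: C = (10, -2) with distance 6.3246.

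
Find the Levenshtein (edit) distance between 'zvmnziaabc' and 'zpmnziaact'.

Let D[i][j] be the edit distance between the first i characters of 'zvmnziaabc' and the first j characters of 'zpmnziaact', with D[i][0] = i, D[0][j] = j, and D[i][j] = D[i-1][j-1] if the characters match, else 1 + min(D[i-1][j], D[i][j-1], D[i-1][j-1]). Filling the table (rows: prefixes of 'zvmnziaabc', columns: prefixes of 'zpmnziaact'):
     ε  z  p  m  n  z  i  a  a  c  t
  ε  0  1  2  3  4  5  6  7  8  9 10
  z  1  0  1  2  3  4  5  6  7  8  9
  v  2  1  1  2  3  4  5  6  7  8  9
  m  3  2  2  1  2  3  4  5  6  7  8
  n  4  3  3  2  1  2  3  4  5  6  7
  z  5  4  4  3  2  1  2  3  4  5  6
  i  6  5  5  4  3  2  1  2  3  4  5
  a  7  6  6  5  4  3  2  1  2  3  4
  a  8  7  7  6  5  4  3  2  1  2  3
  b  9  8  8  7  6  5  4  3  2  2  3
  c 10  9  9  8  7  6  5  4  3  2  3
The bottom-right entry gives D[10][10] = 3, so no sequence of fewer than 3 edits works. Backtracking through the table gives one optimal edit sequence (3 edits):
  zvmnziaabc → zpmnziaabc (sub v→p @2)
  zpmnziaabc → zpmnziaacc (sub b→c @9)
  zpmnziaacc → zpmnziaact (sub c→t @10)
Edit distance = 3.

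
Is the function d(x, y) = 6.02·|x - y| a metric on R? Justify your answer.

Yes. Since |x - y| is a metric on R and 6.02 > 0, the positive scalar multiple 6.02·|x - y| is also a metric: scaling by a positive constant preserves non-negativity, identity (d=0 ⟺ |x-y|=0 ⟺ x=y), symmetry, and the triangle inequality.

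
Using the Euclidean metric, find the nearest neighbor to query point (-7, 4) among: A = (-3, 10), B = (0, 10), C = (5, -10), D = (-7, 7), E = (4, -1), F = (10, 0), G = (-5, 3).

Distances: d(A) ≈ 7.2111, d(B) ≈ 9.2195, d(C) ≈ 18.4391, d(D) = 3, d(E) ≈ 12.083, d(F) ≈ 17.4642, d(G) ≈ 2.2361. Nearest: G = (-5, 3) with distance 2.2361.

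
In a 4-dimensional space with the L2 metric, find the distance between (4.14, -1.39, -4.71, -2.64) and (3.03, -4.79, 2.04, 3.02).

(Σ|x_i - y_i|^2)^(1/2) = (|4.14 - 3.03|^2 + |-1.39 - (-4.79)|^2 + |-4.71 - 2.04|^2 + |-2.64 - 3.02|^2)^(1/2)
= (1.11^2 + 3.4^2 + 6.75^2 + 5.66^2)^(1/2) = (1.2321 + 11.56 + 45.5625 + 32.0356)^(1/2) = (90.3902)^(1/2) ≈ 9.5074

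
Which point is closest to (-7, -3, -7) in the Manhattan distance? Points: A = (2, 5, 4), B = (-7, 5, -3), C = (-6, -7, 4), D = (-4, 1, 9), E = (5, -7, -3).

Distances: d(A) = 28, d(B) = 12, d(C) = 16, d(D) = 23, d(E) = 20. Nearest: B = (-7, 5, -3) with distance 12.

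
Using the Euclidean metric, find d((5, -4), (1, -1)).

√(Σ(x_i - y_i)²) = √((5 - 1)² + (-4 - (-1))²)
= √(4² + (-3)²) = √(16 + 9) = √25 = 5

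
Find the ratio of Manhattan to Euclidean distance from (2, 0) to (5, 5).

L1 = |2 - 5| + |0 - 5| = 3 + 5 = 8
L2 = √(3² + 5²) = √34 ≈ 5.831
L1 ≥ L2 always (equality iff movement is along one axis); L1 > L2 here.
Ratio L1/L2 = 8/√34 ≈ 1.372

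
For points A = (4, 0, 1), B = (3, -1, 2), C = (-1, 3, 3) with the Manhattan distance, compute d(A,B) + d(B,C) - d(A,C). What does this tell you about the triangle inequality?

d(A,B) = 1 + 1 + 1 = 3, d(B,C) = 4 + 4 + 1 = 9, d(A,C) = 5 + 3 + 2 = 10.
d(A,B) + d(B,C) - d(A,C) = 3 + 9 - 10 = 12 - 10 = 2. This is ≥ 0, so the triangle inequality holds for these points.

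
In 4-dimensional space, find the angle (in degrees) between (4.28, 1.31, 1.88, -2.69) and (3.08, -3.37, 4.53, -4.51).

With u = (4.28, 1.31, 1.88, -2.69), v = (3.08, -3.37, 4.53, -4.51):
u·v = 4.28·3.08 + 1.31·(-3.37) + 1.88·4.53 + (-2.69)·(-4.51) = 13.1824 + (-4.4147) + 8.5164 + 12.1319 = 29.416.
|u| = √(4.28² + 1.31² + 1.88² + (-2.69)²) = √(18.3184 + 1.7161 + 3.5344 + 7.2361) = √30.805, |v| = √(3.08² + (-3.37)² + 4.53² + (-4.51)²) = √(9.4864 + 11.3569 + 20.5209 + 20.3401) = √61.7043.
cos θ = (u·v)/(|u||v|) = 29.416/(√30.805·√61.7043) ≈ 0.674707
θ = arccos(0.674707) ≈ 47.57°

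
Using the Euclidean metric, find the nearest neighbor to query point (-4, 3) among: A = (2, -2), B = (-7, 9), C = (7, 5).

Distances: d(A) ≈ 7.8102, d(B) ≈ 6.7082, d(C) ≈ 11.1803. Nearest: B = (-7, 9) with distance 6.7082.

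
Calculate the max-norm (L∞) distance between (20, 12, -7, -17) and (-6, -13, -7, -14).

max(|x_i - y_i|) = max(|20 - (-6)|, |12 - (-13)|, |-7 - (-7)|, |-17 - (-14)|) = max(26, 25, 0, 3) = 26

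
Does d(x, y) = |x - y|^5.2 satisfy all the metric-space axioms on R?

No. d(x,y) = |x-y|^5.2 fails the triangle inequality since p = 5.2 > 1. Counterexample: x = 4, y = 5, z = 8. d(x,z) = |4 - 8|^5.2 = 4^5.2 ≈ 1351.1761, but d(x,y) + d(y,z) = 1^5.2 + 3^5.2 ≈ 1 + 302.7126 = 303.7126. Since 1351.1761 > 303.7126, the triangle inequality is violated.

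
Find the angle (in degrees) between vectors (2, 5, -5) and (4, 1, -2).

With u = (2, 5, -5), v = (4, 1, -2):
u·v = 2·4 + 5·1 + (-5)·(-2) = 8 + 5 + 10 = 23.
|u| = √(2² + 5² + (-5)²) = √54, |v| = √(4² + 1² + (-2)²) = √21, so |u||v| = √(54·21) = √1134.
cos θ = (u·v)/(|u||v|) = 23/√1134 ≈ 0.683001
θ = arccos(0.683001) ≈ 46.92°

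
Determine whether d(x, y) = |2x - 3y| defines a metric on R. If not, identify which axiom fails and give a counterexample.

No. d fails symmetry: d(7, 3) = |2·7 - 3·3| = |5| = 5, but d(3, 7) = |2·3 - 3·7| = |-15| = 15. Since 5 ≠ 15, d(x,y) ≠ d(y,x) in general.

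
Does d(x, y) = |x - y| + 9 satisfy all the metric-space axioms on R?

No. d fails identity of indiscernibles (specifically d(x,x) = 0): d(6, 6) = |6 - 6| + 9 = 0 + 9 = 9 ≠ 0.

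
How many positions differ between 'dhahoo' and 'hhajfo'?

Differing positions: 1, 4, 5. Hamming distance = 3.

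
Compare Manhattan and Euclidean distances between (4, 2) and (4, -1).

L1 = |4 - 4| + |2 - (-1)| = 0 + 3 = 3
L2 = √(0² + 3²) = √9 = 3
L1 ≥ L2 always (equality iff movement is along one axis); L1 = L2 here (movement is along a single axis).
Ratio L1/L2 = 3/3 = 1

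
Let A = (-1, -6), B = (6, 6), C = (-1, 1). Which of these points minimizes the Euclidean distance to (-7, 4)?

Distances: d(A) ≈ 11.6619, d(B) ≈ 13.1529, d(C) ≈ 6.7082. Nearest: C = (-1, 1) with distance 6.7082.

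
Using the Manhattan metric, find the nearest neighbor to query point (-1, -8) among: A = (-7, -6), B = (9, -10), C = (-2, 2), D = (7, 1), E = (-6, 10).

Distances: d(A) = 8, d(B) = 12, d(C) = 11, d(D) = 17, d(E) = 23. Nearest: A = (-7, -6) with distance 8.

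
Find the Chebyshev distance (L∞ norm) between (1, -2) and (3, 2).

max(|x_i - y_i|) = max(|1 - 3|, |-2 - 2|) = max(2, 4) = 4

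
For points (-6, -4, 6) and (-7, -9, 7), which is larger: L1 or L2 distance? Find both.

L1 = |-6 - (-7)| + |-4 - (-9)| + |6 - 7| = 1 + 5 + 1 = 7
L2 = √(1² + 5² + 1²) = √27 ≈ 5.1962
L1 ≥ L2 always (equality iff movement is along one axis); L1 > L2 here.
Ratio L1/L2 = 7/√27 ≈ 1.3472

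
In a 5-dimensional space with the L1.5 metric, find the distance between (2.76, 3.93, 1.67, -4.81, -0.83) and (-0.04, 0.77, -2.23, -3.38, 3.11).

(Σ|x_i - y_i|^1.5)^(1/1.5) = (|2.76 - (-0.04)|^1.5 + |3.93 - 0.77|^1.5 + |1.67 - (-2.23)|^1.5 + |-4.81 - (-3.38)|^1.5 + |-0.83 - 3.11|^1.5)^(1/1.5)
= (2.8^1.5 + 3.16^1.5 + 3.9^1.5 + 1.43^1.5 + 3.94^1.5)^(1/1.5) ≈ (4.6853 + 5.6173 + 7.7019 + 1.71 + 7.8207)^(1/1.5) = (27.5352)^(1/1.5) ≈ 9.1185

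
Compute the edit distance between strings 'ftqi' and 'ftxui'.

Let D[i][j] be the edit distance between the first i characters of 'ftqi' and the first j characters of 'ftxui', with D[i][0] = i, D[0][j] = j, and D[i][j] = D[i-1][j-1] if the characters match, else 1 + min(D[i-1][j], D[i][j-1], D[i-1][j-1]). Filling the table (rows: prefixes of 'ftqi', columns: prefixes of 'ftxui'):
     ε  f  t  x  u  i
  ε  0  1  2  3  4  5
  f  1  0  1  2  3  4
  t  2  1  0  1  2  3
  q  3  2  1  1  2  3
  i  4  3  2  2  2  2
The bottom-right entry gives D[4][5] = 2, so no sequence of fewer than 2 edits works. Backtracking through the table gives one optimal edit sequence (2 edits):
  ftqi → ftxqi (ins x @3)
  ftxqi → ftxui (sub q→u @4)
Edit distance = 2.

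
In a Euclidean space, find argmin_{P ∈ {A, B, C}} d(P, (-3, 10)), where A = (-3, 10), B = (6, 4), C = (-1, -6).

Distances: d(A) = 0, d(B) ≈ 10.8167, d(C) ≈ 16.1245. Nearest: A = (-3, 10) with distance 0.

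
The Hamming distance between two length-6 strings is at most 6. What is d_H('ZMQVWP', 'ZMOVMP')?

Differing positions: 3, 5. Hamming distance = 2. The maximum possible Hamming distance for length-6 strings is 6, so d_H/6 = 2/6 ≈ 0.3333.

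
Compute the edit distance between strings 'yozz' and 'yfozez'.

Let D[i][j] be the edit distance between the first i characters of 'yozz' and the first j characters of 'yfozez', with D[i][0] = i, D[0][j] = j, and D[i][j] = D[i-1][j-1] if the characters match, else 1 + min(D[i-1][j], D[i][j-1], D[i-1][j-1]). Filling the table (rows: prefixes of 'yozz', columns: prefixes of 'yfozez'):
     ε  y  f  o  z  e  z
  ε  0  1  2  3  4  5  6
  y  1  0  1  2  3  4  5
  o  2  1  1  1  2  3  4
  z  3  2  2  2  1  2  3
  z  4  3  3  3  2  2  2
The bottom-right entry gives D[4][6] = 2, so no sequence of fewer than 2 edits works. Backtracking through the table gives one optimal edit sequence (2 edits):
  yozz → yfozz (ins f @2)
  yfozz → yfozez (ins e @5)
Edit distance = 2.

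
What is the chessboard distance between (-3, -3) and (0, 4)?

max(|x_i - y_i|) = max(|-3 - 0|, |-3 - 4|) = max(3, 7) = 7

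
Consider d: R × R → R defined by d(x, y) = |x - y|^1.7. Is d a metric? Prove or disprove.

No. d(x,y) = |x-y|^1.7 fails the triangle inequality since p = 1.7 > 1. Counterexample: x = -5, y = -2, z = 8. d(x,z) = |-5 - 8|^1.7 = 13^1.7 ≈ 78.2895, but d(x,y) + d(y,z) = 3^1.7 + 10^1.7 ≈ 6.473 + 50.1187 = 56.5917. Since 78.2895 > 56.5917, the triangle inequality is violated.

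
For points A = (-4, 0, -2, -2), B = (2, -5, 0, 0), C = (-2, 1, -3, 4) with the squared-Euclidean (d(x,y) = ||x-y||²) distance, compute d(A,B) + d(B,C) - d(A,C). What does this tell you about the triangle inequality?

d(A,B) = 6² + 5² + 2² + 2² = 69, d(B,C) = 4² + 6² + 3² + 4² = 77, d(A,C) = 2² + 1² + 1² + 6² = 42.
d(A,B) + d(B,C) - d(A,C) = 69 + 77 - 42 = 146 - 42 = 104. This is ≥ 0, so the triangle inequality holds for these points.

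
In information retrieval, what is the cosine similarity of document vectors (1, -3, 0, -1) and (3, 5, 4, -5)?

With u = (1, -3, 0, -1), v = (3, 5, 4, -5):
u·v = 1·3 + (-3)·5 + 0·4 + (-1)·(-5) = 3 + (-15) + 0 + 5 = -7.
|u| = √(1² + (-3)² + 0² + (-1)²) = √11, |v| = √(3² + 5² + 4² + (-5)²) = √75, so |u||v| = √(11·75) = √825.
cos θ = (u·v)/(|u||v|) = -7/√825 ≈ -0.2437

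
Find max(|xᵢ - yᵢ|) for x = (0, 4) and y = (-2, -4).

max(|x_i - y_i|) = max(|0 - (-2)|, |4 - (-4)|) = max(2, 8) = 8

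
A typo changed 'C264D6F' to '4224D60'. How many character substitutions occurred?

Differing positions: 1, 3, 7. Hamming distance = 3.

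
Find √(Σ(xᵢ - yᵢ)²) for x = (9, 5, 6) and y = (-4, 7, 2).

√(Σ(x_i - y_i)²) = √((9 - (-4))² + (5 - 7)² + (6 - 2)²)
= √(13² + (-2)² + 4²) = √(169 + 4 + 16) = √189 ≈ 13.7477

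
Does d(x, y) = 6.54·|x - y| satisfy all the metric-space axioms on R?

Yes. Since |x - y| is a metric on R and 6.54 > 0, the positive scalar multiple 6.54·|x - y| is also a metric: scaling by a positive constant preserves non-negativity, identity (d=0 ⟺ |x-y|=0 ⟺ x=y), symmetry, and the triangle inequality.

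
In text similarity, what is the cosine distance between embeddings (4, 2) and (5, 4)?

With u = (4, 2), v = (5, 4):
u·v = 4·5 + 2·4 = 20 + 8 = 28.
|u| = √(4² + 2²) = √20, |v| = √(5² + 4²) = √41, so |u||v| = √(20·41) = √820.
cos θ = (u·v)/(|u||v|) = 28/√820 ≈ 0.9778
Cosine distance = 1 - cos θ ≈ 1 - 0.9778 = 0.0222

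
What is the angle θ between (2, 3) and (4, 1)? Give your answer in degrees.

With u = (2, 3), v = (4, 1):
u·v = 2·4 + 3·1 = 8 + 3 = 11.
|u| = √(2² + 3²) = √13, |v| = √(4² + 1²) = √17, so |u||v| = √(13·17) = √221.
cos θ = (u·v)/(|u||v|) = 11/√221 ≈ 0.73994
θ = arccos(0.73994) ≈ 42.27°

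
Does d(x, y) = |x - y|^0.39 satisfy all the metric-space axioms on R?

Yes. With 0 < p = 0.39 ≤ 1, d(x,y) = |x-y|^0.39 is a metric on R. Non-negativity and symmetry are immediate; |x-y|^0.39 = 0 ⟺ |x-y| = 0 ⟺ x = y. For the triangle inequality, the function t ↦ t^0.39 is subadditive on [0,∞) when p ≤ 1, so |x-z|^0.39 ≤ (|x-y| + |y-z|)^0.39 ≤ |x-y|^0.39 + |y-z|^0.39.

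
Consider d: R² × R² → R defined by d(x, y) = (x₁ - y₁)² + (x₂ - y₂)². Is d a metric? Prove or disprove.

No. The squared Euclidean distance fails the triangle inequality. Counterexample: x = (0, 0), y = (4, 3), z = (8, 6). d(x,z) = 8² + 6² = 100, but d(x,y) + d(y,z) = (4² + 3²) + (4² + 3²) = 25 + 25 = 50. Since 100 > 50, the triangle inequality is violated. (Note: √d, the ordinary Euclidean distance, IS a metric.)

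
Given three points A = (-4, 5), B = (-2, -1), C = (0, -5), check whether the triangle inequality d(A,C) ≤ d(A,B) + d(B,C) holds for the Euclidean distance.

d(A,B) = √(2² + 6²) = √40 ≈ 6.3246, d(B,C) = √(2² + 4²) = √20 ≈ 4.4721, d(A,C) = √(4² + 10²) = √116 ≈ 10.7703.
d(A,C) ≈ 10.7703 ≤ 6.3246 + 4.4721 = 10.7967. Triangle inequality is satisfied.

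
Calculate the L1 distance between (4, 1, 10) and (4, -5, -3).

Σ|x_i - y_i| = |4 - 4| + |1 - (-5)| + |10 - (-3)| = 0 + 6 + 13 = 19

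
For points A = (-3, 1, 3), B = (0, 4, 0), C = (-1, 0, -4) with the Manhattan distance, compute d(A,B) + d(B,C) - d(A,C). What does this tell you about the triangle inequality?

d(A,B) = 3 + 3 + 3 = 9, d(B,C) = 1 + 4 + 4 = 9, d(A,C) = 2 + 1 + 7 = 10.
d(A,B) + d(B,C) - d(A,C) = 9 + 9 - 10 = 18 - 10 = 8. This is ≥ 0, so the triangle inequality holds for these points.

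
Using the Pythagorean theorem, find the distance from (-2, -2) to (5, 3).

√(Σ(x_i - y_i)²) = √((-2 - 5)² + (-2 - 3)²)
= √((-7)² + (-5)²) = √(49 + 25) = √74 ≈ 8.6023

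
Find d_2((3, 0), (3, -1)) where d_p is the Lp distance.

(Σ|x_i - y_i|^2)^(1/2) = (|3 - 3|^2 + |0 - (-1)|^2)^(1/2)
= (0^2 + 1^2)^(1/2) = (0 + 1)^(1/2) = (1)^(1/2) = 1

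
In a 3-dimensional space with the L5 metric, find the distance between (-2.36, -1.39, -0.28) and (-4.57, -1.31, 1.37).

(Σ|x_i - y_i|^5)^(1/5) = (|-2.36 - (-4.57)|^5 + |-1.39 - (-1.31)|^5 + |-0.28 - 1.37|^5)^(1/5)
= (2.21^5 + 0.08^5 + 1.65^5)^(1/5) ≈ (52.7183 + 0 + 12.2298)^(1/5) = (64.9481)^(1/5) ≈ 2.3042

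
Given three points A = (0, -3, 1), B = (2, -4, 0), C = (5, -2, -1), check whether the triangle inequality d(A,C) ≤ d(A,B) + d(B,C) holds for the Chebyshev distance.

d(A,B) = max(2, 1, 1) = 2, d(B,C) = max(3, 2, 1) = 3, d(A,C) = max(5, 1, 2) = 5.
d(A,C) = 5 ≤ 2 + 3 = 5. Triangle inequality is satisfied.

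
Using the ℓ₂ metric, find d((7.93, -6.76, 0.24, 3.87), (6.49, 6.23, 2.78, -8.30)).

√(Σ(x_i - y_i)²) = √((7.93 - 6.49)² + (-6.76 - 6.23)² + (0.24 - 2.78)² + (3.87 - (-8.3))²)
= √(1.44² + (-12.99)² + (-2.54)² + 12.17²) = √(2.0736 + 168.7401 + 6.4516 + 148.1089) = √325.3742 ≈ 18.0381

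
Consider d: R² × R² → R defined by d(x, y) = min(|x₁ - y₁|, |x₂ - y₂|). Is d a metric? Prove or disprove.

No. d fails identity of indiscernibles: take x = (5, 0) and y = (5, 5). Then d(x,y) = min(|5 - 5|, |0 - 5|) = min(0, 5) = 0, yet x ≠ y.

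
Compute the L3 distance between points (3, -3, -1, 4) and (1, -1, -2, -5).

(Σ|x_i - y_i|^3)^(1/3) = (|3 - 1|^3 + |-3 - (-1)|^3 + |-1 - (-2)|^3 + |4 - (-5)|^3)^(1/3)
= (2^3 + 2^3 + 1^3 + 9^3)^(1/3) = (8 + 8 + 1 + 729)^(1/3) = (746)^(1/3) ≈ 9.0694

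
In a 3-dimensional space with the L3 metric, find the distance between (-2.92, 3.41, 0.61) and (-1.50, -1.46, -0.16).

(Σ|x_i - y_i|^3)^(1/3) = (|-2.92 - (-1.5)|^3 + |3.41 - (-1.46)|^3 + |0.61 - (-0.16)|^3)^(1/3)
= (1.42^3 + 4.87^3 + 0.77^3)^(1/3) ≈ (2.8633 + 115.5013 + 0.4565)^(1/3) = (118.8211)^(1/3) ≈ 4.9162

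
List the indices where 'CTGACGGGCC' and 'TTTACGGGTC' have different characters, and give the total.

Differing positions: 1, 3, 9. Hamming distance = 3.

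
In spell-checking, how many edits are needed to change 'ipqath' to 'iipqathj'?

Let D[i][j] be the edit distance between the first i characters of 'ipqath' and the first j characters of 'iipqathj', with D[i][0] = i, D[0][j] = j, and D[i][j] = D[i-1][j-1] if the characters match, else 1 + min(D[i-1][j], D[i][j-1], D[i-1][j-1]). Filling the table (rows: prefixes of 'ipqath', columns: prefixes of 'iipqathj'):
     ε  i  i  p  q  a  t  h  j
  ε  0  1  2  3  4  5  6  7  8
  i  1  0  1  2  3  4  5  6  7
  p  2  1  1  1  2  3  4  5  6
  q  3  2  2  2  1  2  3  4  5
  a  4  3  3  3  2  1  2  3  4
  t  5  4  4  4  3  2  1  2  3
  h  6  5  5  5  4  3  2  1  2
The bottom-right entry gives D[6][8] = 2, so no sequence of fewer than 2 edits works. Backtracking through the table gives one optimal edit sequence (2 edits):
  ipqath → iipqath (ins i @1)
  iipqath → iipqathj (ins j @8)
Edit distance = 2.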